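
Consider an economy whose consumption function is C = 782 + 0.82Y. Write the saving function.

S = Y − C = Y − (782 + 0.82Y) = -782 + (1 − 0.82)Y

S = -782 + 0.18Y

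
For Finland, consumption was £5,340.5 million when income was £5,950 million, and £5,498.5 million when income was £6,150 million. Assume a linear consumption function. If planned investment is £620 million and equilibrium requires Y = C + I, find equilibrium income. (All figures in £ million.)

MPC = (5498.5 − 5340.5)/(6150 − 5950) = 158/200 = 0.79
a = 5340.5 − 0.79(5950) = 640
Equilibrium: Y = 640 + 0.79Y + 620
0.21Y = 1260, so Y = 1260/0.21 = 6000

Y = 6000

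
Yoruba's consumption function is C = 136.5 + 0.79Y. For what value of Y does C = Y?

At break-even, C = Y: 136.5 + 0.79Y = Y
0.21Y = 136.5, so Y = 136.5/0.21 = 650

Y = 650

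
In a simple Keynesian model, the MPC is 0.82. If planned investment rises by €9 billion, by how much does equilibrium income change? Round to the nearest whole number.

The multiplier is 1/(1 − MPC) = 1/0.18.
ΔY = 9/0.18 = 50.00 ≈ 50

ΔY ≈ 50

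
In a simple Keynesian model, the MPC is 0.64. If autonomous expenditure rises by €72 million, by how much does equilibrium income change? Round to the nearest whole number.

ΔY ≈ 200

The multiplier is 1/(1 − MPC) = 1/0.36.
ΔY = 72/0.36 = 200.00 ≈ 200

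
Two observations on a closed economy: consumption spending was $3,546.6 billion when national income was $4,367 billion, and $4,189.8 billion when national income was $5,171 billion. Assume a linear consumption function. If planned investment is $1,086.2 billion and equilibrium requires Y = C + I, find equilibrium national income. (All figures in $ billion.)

Y = 5696

MPC = (4189.8 − 3546.6)/(5171 − 4367) = 643.2/804 = 0.8
a = 3546.6 − 0.8(4367) = 53
Equilibrium: Y = 53 + 0.8Y + 1086.2
0.2Y = 1139.2, so Y = 1139.2/0.2 = 5696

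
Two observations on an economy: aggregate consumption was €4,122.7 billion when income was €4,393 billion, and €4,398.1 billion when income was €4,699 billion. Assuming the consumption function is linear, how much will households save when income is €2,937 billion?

MPC = (4398.1 − 4122.7)/(4699 − 4393) = 275.4/306 = 0.9
a = 4122.7 − 0.9(4393) = 4122.7 − 3953.7 = 169
C = 169 + 0.9(2937) = 2812.3
S = 2937 − 2812.3 = 124.7

S = 124.7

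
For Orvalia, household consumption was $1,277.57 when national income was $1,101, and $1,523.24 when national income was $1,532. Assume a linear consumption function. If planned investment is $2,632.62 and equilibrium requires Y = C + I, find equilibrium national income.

Y = 7634

MPC = (1523.24 − 1277.57)/(1532 − 1101) = 245.67/431 = 0.57
a = 1277.57 − 0.57(1101) = 650
Equilibrium: Y = 650 + 0.57Y + 2632.62
0.43Y = 3282.62, so Y = 3282.62/0.43 = 7634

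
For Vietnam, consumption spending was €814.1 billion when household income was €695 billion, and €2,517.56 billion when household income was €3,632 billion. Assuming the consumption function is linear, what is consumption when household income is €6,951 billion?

C = 4442.58

MPC = (2517.56 − 814.1)/(3632 − 695) = 1703.46/2937 = 0.58
a = 814.1 − 0.58(695) = 814.1 − 403.1 = 411
C = 411 + 0.58(6951) = 411 + 4031.58 = 4442.58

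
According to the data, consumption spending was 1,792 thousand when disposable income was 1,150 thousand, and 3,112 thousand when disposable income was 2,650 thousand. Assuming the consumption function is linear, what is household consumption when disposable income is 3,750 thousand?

MPC = (3112 − 1792)/(2650 − 1150) = 1320/1500 = 0.88
a = 1792 − 0.88(1150) = 1792 − 1012 = 780
C = 780 + 0.88(3750) = 780 + 3300 = 4080

C = 4080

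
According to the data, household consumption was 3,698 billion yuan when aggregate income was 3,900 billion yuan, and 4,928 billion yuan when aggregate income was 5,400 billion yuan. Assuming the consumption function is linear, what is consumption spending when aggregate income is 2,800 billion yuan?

MPC = (4928 − 3698)/(5400 − 3900) = 1230/1500 = 0.82
a = 3698 − 0.82(3900) = 3698 − 3198 = 500
C = 500 + 0.82(2800) = 500 + 2296 = 2796

C = 2796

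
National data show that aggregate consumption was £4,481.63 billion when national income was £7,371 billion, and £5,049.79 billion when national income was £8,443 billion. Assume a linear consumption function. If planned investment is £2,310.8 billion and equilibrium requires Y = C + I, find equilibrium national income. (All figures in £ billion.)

Y = 6140

MPC = (5049.79 − 4481.63)/(8443 − 7371) = 568.16/1072 = 0.53
a = 4481.63 − 0.53(7371) = 575
Equilibrium: Y = 575 + 0.53Y + 2310.8
0.47Y = 2885.8, so Y = 2885.8/0.47 = 6140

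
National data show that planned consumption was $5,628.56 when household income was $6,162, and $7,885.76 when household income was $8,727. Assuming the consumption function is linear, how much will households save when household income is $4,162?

S = 293.44

MPC = (7885.76 − 5628.56)/(8727 − 6162) = 2257.2/2565 = 0.88
a = 5628.56 − 0.88(6162) = 5628.56 − 5422.56 = 206
C = 206 + 0.88(4162) = 3868.56
S = 4162 − 3868.56 = 293.44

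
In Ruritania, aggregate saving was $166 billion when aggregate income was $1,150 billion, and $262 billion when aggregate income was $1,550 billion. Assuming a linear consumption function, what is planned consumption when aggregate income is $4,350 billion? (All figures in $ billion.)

C = 3416

MPS = ΔS/ΔY = (262 − 166)/(1550 − 1150) = 96/400 = 0.24
MPC = 1 − MPS = 0.76
Autonomous saving = 166 − 0.24(1150) = -110, so a = 110
C = 110 + 0.76(4350) = 110 + 3306 = 3416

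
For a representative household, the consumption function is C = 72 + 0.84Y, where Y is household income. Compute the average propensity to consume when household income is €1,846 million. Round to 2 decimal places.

C = 72 + 0.84(1846) = 1622.64
APC = C/Y = 1622.64/1846 = 0.88

APC = 0.88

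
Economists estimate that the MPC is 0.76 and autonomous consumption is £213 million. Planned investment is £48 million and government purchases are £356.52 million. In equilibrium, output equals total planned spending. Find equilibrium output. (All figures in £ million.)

Y = C + I + G = 213 + 0.76Y + 48 + 356.52
Y − 0.76Y = 617.52
0.24Y = 617.52, so Y = 617.52/0.24 = 2573

Y = 2573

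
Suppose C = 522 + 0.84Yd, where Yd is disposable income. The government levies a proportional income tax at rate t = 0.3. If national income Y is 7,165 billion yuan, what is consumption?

C = 4735.02

Yd = (1 − 0.3)(7165) = 0.7(7165) = 5015.5
C = 522 + 0.84(5015.5) = 522 + 4213.02 = 4735.02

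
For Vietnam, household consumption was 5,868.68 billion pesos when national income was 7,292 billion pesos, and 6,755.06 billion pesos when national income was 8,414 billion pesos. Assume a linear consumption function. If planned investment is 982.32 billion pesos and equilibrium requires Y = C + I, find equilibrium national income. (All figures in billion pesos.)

MPC = (6755.06 − 5868.68)/(8414 − 7292) = 886.38/1122 = 0.79
a = 5868.68 − 0.79(7292) = 108
Equilibrium: Y = 108 + 0.79Y + 982.32
0.21Y = 1090.32, so Y = 1090.32/0.21 = 5192

Y = 5192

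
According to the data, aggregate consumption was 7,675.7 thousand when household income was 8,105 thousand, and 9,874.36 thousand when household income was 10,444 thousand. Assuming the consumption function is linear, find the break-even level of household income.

MPC = (9874.36 − 7675.7)/(10444 − 8105) = 2198.66/2339 = 0.94
a = 7675.7 − 0.94(8105) = 7675.7 − 7618.7 = 57
Break-even: Y = a/(1−MPC) = 57/0.06 = 950

Y = 950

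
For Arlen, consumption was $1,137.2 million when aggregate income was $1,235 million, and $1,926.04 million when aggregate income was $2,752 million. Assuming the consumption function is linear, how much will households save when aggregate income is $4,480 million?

S = 1655.4

MPC = (1926.04 − 1137.2)/(2752 − 1235) = 788.84/1517 = 0.52
a = 1137.2 − 0.52(1235) = 1137.2 − 642.2 = 495
C = 495 + 0.52(4480) = 2824.6
S = 4480 − 2824.6 = 1655.4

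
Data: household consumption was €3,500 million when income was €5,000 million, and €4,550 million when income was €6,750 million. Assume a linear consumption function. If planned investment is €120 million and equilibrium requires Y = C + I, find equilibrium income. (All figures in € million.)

MPC = (4550 − 3500)/(6750 − 5000) = 1050/1750 = 0.6
a = 3500 − 0.6(5000) = 500
Equilibrium: Y = 500 + 0.6Y + 120
0.4Y = 620, so Y = 620/0.4 = 1550

Y = 1550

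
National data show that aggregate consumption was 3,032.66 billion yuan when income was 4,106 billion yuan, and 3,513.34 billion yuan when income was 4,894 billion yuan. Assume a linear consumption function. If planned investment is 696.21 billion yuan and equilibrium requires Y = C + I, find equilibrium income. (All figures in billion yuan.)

MPC = (3513.34 − 3032.66)/(4894 − 4106) = 480.68/788 = 0.61
a = 3032.66 − 0.61(4106) = 528
Equilibrium: Y = 528 + 0.61Y + 696.21
0.39Y = 1224.21, so Y = 1224.21/0.39 = 3139

Y = 3139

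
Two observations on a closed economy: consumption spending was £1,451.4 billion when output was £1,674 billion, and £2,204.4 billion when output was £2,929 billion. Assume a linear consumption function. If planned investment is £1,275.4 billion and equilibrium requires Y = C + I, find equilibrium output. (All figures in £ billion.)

Y = 4306

MPC = (2204.4 − 1451.4)/(2929 − 1674) = 753/1255 = 0.6
a = 1451.4 − 0.6(1674) = 447
Equilibrium: Y = 447 + 0.6Y + 1275.4
0.4Y = 1722.4, so Y = 1722.4/0.4 = 4306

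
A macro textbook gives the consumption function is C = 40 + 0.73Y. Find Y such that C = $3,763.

40 + 0.73Y = 3763
0.73Y = 3723, so Y = 3723/0.73 = 5100

Y = 5100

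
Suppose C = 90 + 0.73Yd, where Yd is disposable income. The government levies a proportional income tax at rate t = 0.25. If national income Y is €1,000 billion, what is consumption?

C = 637.5

Yd = (1 − 0.25)(1000) = 0.75(1000) = 750
C = 90 + 0.73(750) = 90 + 547.5 = 637.5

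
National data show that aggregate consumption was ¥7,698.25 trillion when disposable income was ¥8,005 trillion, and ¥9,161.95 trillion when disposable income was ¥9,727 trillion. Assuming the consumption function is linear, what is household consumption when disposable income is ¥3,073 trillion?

MPC = (9161.95 − 7698.25)/(9727 − 8005) = 1463.7/1722 = 0.85
a = 7698.25 − 0.85(8005) = 7698.25 − 6804.25 = 894
C = 894 + 0.85(3073) = 894 + 2612.05 = 3506.05

C = 3506.05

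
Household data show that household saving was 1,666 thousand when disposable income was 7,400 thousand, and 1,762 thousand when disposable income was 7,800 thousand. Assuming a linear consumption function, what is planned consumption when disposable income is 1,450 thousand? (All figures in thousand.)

MPS = ΔS/ΔY = (1762 − 1666)/(7800 − 7400) = 96/400 = 0.24
MPC = 1 − MPS = 0.76
Autonomous saving = 1666 − 0.24(7400) = -110, so a = 110
C = 110 + 0.76(1450) = 110 + 1102 = 1212

C = 1212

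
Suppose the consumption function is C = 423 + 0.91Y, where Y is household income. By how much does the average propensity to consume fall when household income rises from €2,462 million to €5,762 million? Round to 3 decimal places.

At Y = 2462: C = 423 + 0.91(2462) = 2663.42, APC = 2663.42/2462 = 1.0818
At Y = 5762: C = 5666.42, APC = 5666.42/5762 = 0.9834
Fall in APC = 1.0818 − 0.9834 = 0.0984 ≈ 0.098

ΔAPC = 0.098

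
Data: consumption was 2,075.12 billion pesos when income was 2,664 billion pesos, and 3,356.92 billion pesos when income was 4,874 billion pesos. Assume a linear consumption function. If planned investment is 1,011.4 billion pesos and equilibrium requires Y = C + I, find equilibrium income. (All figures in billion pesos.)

MPC = (3356.92 − 2075.12)/(4874 − 2664) = 1281.8/2210 = 0.58
a = 2075.12 − 0.58(2664) = 530
Equilibrium: Y = 530 + 0.58Y + 1011.4
0.42Y = 1541.4, so Y = 1541.4/0.42 = 3670

Y = 3670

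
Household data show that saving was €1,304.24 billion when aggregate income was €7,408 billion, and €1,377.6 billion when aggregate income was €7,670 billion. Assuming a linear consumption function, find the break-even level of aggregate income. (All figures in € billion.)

Y = 2750

MPS = ΔS/ΔY = (1377.6 − 1304.24)/(7670 − 7408) = 73.36/262 = 0.28
MPC = 1 − MPS = 0.72
From S(7408) = 1304.24: −a + 0.28(7408) = 1304.24, so a = 2074.24 − 1304.24 = 770
Break-even (S = 0): Y = a/MPS = 770/0.28 = 2750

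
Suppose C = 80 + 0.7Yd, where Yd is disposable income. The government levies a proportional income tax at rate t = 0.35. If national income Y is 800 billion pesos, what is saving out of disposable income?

Yd = (1 − 0.35)(800) = 0.65(800) = 520
C = 80 + 0.7(520) = 80 + 364 = 444
S = Yd − C = 520 − 444 = 76

S = 76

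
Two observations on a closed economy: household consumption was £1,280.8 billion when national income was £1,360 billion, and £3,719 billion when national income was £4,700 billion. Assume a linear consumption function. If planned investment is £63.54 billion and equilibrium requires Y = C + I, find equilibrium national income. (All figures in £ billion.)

Y = 1302

MPC = (3719 − 1280.8)/(4700 − 1360) = 2438.2/3340 = 0.73
a = 1280.8 − 0.73(1360) = 288
Equilibrium: Y = 288 + 0.73Y + 63.54
0.27Y = 351.54, so Y = 351.54/0.27 = 1302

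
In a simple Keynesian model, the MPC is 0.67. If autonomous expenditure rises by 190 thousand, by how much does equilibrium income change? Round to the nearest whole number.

ΔY ≈ 576

The multiplier is 1/(1 − MPC) = 1/0.33.
ΔY = 190/0.33 = 575.76 ≈ 576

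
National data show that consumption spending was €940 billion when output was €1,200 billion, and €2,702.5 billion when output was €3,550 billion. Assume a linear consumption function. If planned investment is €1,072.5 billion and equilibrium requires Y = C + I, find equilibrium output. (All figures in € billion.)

MPC = (2702.5 − 940)/(3550 − 1200) = 1762.5/2350 = 0.75
a = 940 − 0.75(1200) = 40
Equilibrium: Y = 40 + 0.75Y + 1072.5
0.25Y = 1112.5, so Y = 1112.5/0.25 = 4450

Y = 4450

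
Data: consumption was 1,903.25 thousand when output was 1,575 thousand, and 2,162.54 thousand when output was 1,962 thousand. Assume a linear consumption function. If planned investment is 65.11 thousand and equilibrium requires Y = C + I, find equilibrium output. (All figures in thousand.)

MPC = (2162.54 − 1903.25)/(1962 − 1575) = 259.29/387 = 0.67
a = 1903.25 − 0.67(1575) = 848
Equilibrium: Y = 848 + 0.67Y + 65.11
0.33Y = 913.11, so Y = 913.11/0.33 = 2767

Y = 2767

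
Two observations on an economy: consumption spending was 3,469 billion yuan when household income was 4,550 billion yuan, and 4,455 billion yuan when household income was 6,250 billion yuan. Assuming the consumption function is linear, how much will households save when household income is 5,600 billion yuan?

S = 1522

MPC = (4455 − 3469)/(6250 − 4550) = 986/1700 = 0.58
a = 3469 − 0.58(4550) = 3469 − 2639 = 830
C = 830 + 0.58(5600) = 4078
S = 5600 − 4078 = 1522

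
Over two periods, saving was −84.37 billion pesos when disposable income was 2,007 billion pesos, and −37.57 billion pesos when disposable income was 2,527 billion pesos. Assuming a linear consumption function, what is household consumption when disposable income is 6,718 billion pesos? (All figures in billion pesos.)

MPS = ΔS/ΔY = (-37.57 − (-84.37))/(2527 − 2007) = 46.8/520 = 0.09
MPC = 1 − MPS = 0.91
Autonomous saving = -84.37 − 0.09(2007) = -265, so a = 265
C = 265 + 0.91(6718) = 265 + 6113.38 = 6378.38

C = 6378.38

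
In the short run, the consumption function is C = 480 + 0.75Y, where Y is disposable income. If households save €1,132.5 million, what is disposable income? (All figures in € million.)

S = Y − C = -480 + 0.25Y
-480 + 0.25Y = 1132.5, so 0.25Y = 1612.5 and Y = 6450

Y = 6450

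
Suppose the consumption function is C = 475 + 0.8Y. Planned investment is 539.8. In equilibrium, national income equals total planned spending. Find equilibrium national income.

Y = 5074

Y = C + I = 475 + 0.8Y + 539.8
Y − 0.8Y = 1014.8
0.2Y = 1014.8, so Y = 1014.8/0.2 = 5074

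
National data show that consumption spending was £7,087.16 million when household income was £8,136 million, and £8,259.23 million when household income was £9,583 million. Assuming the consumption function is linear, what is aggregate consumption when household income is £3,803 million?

C = 3577.43

MPC = (8259.23 − 7087.16)/(9583 − 8136) = 1172.07/1447 = 0.81
a = 7087.16 − 0.81(8136) = 7087.16 − 6590.16 = 497
C = 497 + 0.81(3803) = 497 + 3080.43 = 3577.43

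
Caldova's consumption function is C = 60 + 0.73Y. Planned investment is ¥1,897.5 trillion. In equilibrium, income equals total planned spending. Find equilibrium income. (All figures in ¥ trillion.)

Y = C + I = 60 + 0.73Y + 1897.5
Y − 0.73Y = 1957.5
0.27Y = 1957.5, so Y = 1957.5/0.27 = 7250

Y = 7250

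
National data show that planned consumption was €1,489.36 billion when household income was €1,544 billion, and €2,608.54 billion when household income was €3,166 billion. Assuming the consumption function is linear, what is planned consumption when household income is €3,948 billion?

C = 3148.12

MPC = (2608.54 − 1489.36)/(3166 − 1544) = 1119.18/1622 = 0.69
a = 1489.36 − 0.69(1544) = 1489.36 − 1065.36 = 424
C = 424 + 0.69(3948) = 424 + 2724.12 = 3148.12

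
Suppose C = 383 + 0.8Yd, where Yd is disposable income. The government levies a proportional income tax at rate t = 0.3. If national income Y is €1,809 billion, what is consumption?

C = 1396.04

Yd = (1 − 0.3)(1809) = 0.7(1809) = 1266.3
C = 383 + 0.8(1266.3) = 383 + 1013.04 = 1396.04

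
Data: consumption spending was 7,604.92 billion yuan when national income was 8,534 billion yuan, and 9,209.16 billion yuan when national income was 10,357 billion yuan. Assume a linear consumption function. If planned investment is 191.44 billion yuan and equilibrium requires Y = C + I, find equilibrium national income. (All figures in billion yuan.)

Y = 2387

MPC = (9209.16 − 7604.92)/(10357 − 8534) = 1604.24/1823 = 0.88
a = 7604.92 − 0.88(8534) = 95
Equilibrium: Y = 95 + 0.88Y + 191.44
0.12Y = 286.44, so Y = 286.44/0.12 = 2387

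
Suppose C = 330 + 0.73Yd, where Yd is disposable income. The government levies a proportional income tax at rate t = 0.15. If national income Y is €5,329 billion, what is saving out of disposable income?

Yd = (1 − 0.15)(5329) = 0.85(5329) = 4529.65
C = 330 + 0.73(4529.65) = 330 + 3306.6445 = 3636.6445
S = Yd − C = 4529.65 − 3636.6445 = 893.0055

S = 893.0055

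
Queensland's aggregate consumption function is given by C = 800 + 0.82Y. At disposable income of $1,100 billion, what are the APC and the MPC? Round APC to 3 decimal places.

APC = 1.547; MPC = 0.82

MPC = 0.82 (the slope of the consumption function)
C = 800 + 0.82(1100) = 1702, so APC = 1702/1100 = 1.547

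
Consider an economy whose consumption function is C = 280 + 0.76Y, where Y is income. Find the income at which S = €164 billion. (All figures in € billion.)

Y = 1850

S = Y − C = -280 + 0.24Y
-280 + 0.24Y = 164, so 0.24Y = 444 and Y = 1850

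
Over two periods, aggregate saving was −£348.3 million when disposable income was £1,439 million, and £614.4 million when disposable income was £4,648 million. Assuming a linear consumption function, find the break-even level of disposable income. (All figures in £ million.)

MPS = ΔS/ΔY = (614.4 − (-348.3))/(4648 − 1439) = 962.7/3209 = 0.3
MPC = 1 − MPS = 0.7
From S(1439) = -348.3: −a + 0.3(1439) = -348.3, so a = 431.7 − (-348.3) = 780
Break-even (S = 0): Y = a/MPS = 780/0.3 = 2600

Y = 2600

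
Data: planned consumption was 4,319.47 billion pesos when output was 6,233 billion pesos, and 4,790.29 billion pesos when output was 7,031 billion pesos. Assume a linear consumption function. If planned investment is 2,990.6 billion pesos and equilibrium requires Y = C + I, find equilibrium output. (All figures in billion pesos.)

MPC = (4790.29 − 4319.47)/(7031 − 6233) = 470.82/798 = 0.59
a = 4319.47 − 0.59(6233) = 642
Equilibrium: Y = 642 + 0.59Y + 2990.6
0.41Y = 3632.6, so Y = 3632.6/0.41 = 8860

Y = 8860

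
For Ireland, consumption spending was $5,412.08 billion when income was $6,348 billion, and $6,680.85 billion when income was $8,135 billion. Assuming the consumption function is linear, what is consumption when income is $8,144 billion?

MPC = (6680.85 − 5412.08)/(8135 − 6348) = 1268.77/1787 = 0.71
a = 5412.08 − 0.71(6348) = 5412.08 − 4507.08 = 905
C = 905 + 0.71(8144) = 905 + 5782.24 = 6687.24

C = 6687.24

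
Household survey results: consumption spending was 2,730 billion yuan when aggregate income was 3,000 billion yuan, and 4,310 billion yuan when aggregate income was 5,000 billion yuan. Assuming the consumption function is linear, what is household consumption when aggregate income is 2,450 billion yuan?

C = 2295.5

MPC = (4310 − 2730)/(5000 − 3000) = 1580/2000 = 0.79
a = 2730 − 0.79(3000) = 2730 − 2370 = 360
C = 360 + 0.79(2450) = 360 + 1935.5 = 2295.5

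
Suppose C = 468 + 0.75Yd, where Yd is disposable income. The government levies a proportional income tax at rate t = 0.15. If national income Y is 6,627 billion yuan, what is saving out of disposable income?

Yd = (1 − 0.15)(6627) = 0.85(6627) = 5632.95
C = 468 + 0.75(5632.95) = 468 + 4224.7125 = 4692.7125
S = Yd − C = 5632.95 − 4692.7125 = 940.2375

S = 940.2375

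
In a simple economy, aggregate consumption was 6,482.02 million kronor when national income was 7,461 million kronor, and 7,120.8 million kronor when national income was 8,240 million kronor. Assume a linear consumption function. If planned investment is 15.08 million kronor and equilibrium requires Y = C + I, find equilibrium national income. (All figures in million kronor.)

MPC = (7120.8 − 6482.02)/(8240 − 7461) = 638.78/779 = 0.82
a = 6482.02 − 0.82(7461) = 364
Equilibrium: Y = 364 + 0.82Y + 15.08
0.18Y = 379.08, so Y = 379.08/0.18 = 2106

Y = 2106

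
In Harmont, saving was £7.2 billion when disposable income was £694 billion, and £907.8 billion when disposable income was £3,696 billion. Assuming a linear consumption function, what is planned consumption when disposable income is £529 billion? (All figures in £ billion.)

MPS = ΔS/ΔY = (907.8 − 7.2)/(3696 − 694) = 900.6/3002 = 0.3
MPC = 1 − MPS = 0.7
Autonomous saving = 7.2 − 0.3(694) = -201, so a = 201
C = 201 + 0.7(529) = 201 + 370.3 = 571.3

C = 571.3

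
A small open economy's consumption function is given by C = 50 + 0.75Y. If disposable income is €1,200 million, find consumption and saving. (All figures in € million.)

C = 950; S = 250

C = 50 + 0.75(1200) = 50 + 900 = 950
S = Y − C = 1200 − 950 = 250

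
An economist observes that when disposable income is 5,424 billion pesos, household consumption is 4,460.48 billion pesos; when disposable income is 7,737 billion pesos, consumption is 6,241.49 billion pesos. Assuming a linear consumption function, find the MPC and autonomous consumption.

MPC = ΔC/ΔY = (6241.49 − 4460.48)/(7737 − 5424) = 1781.01/2313 = 0.77
a = C − MPC·Y = 4460.48 − 0.77(5424) = 4460.48 − 4176.48 = 284

MPC = 0.77; a = 284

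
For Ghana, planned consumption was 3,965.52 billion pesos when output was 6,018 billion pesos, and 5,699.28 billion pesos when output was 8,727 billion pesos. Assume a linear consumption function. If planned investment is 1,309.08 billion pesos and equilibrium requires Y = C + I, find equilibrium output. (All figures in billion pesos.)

MPC = (5699.28 − 3965.52)/(8727 − 6018) = 1733.76/2709 = 0.64
a = 3965.52 − 0.64(6018) = 114
Equilibrium: Y = 114 + 0.64Y + 1309.08
0.36Y = 1423.08, so Y = 1423.08/0.36 = 3953

Y = 3953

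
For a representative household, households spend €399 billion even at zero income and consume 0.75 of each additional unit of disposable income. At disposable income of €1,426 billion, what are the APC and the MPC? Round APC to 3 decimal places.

APC = 1.030; MPC = 0.75

MPC = 0.75 (the slope of the consumption function)
C = 399 + 0.75(1426) = 1468.5, so APC = 1468.5/1426 = 1.030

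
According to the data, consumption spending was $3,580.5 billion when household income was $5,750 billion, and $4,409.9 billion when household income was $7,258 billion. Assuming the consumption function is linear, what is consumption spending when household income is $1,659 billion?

C = 1330.45

MPC = (4409.9 − 3580.5)/(7258 − 5750) = 829.4/1508 = 0.55
a = 3580.5 − 0.55(5750) = 3580.5 − 3162.5 = 418
C = 418 + 0.55(1659) = 418 + 912.45 = 1330.45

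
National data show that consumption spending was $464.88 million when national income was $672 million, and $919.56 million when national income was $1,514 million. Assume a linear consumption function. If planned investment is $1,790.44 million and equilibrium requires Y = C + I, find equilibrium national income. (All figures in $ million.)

MPC = (919.56 − 464.88)/(1514 − 672) = 454.68/842 = 0.54
a = 464.88 − 0.54(672) = 102
Equilibrium: Y = 102 + 0.54Y + 1790.44
0.46Y = 1892.44, so Y = 1892.44/0.46 = 4114

Y = 4114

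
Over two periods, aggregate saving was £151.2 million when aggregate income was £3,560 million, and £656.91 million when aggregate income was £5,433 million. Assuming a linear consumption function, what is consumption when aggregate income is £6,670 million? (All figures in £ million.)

C = 5679.1

MPS = ΔS/ΔY = (656.91 − 151.2)/(5433 − 3560) = 505.71/1873 = 0.27
MPC = 1 − MPS = 0.73
Autonomous saving = 151.2 − 0.27(3560) = -810, so a = 810
C = 810 + 0.73(6670) = 810 + 4869.1 = 5679.1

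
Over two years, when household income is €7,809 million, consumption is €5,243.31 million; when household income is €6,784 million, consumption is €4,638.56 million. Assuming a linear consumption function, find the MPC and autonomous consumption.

MPC = 0.59; a = 636

MPC = ΔC/ΔY = (5243.31 − 4638.56)/(7809 − 6784) = 604.75/1025 = 0.59
a = C − MPC·Y = 4638.56 − 0.59(6784) = 4638.56 − 4002.56 = 636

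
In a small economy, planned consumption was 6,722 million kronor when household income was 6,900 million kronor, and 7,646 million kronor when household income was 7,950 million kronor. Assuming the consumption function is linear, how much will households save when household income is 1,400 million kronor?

S = -482

MPC = (7646 − 6722)/(7950 − 6900) = 924/1050 = 0.88
a = 6722 − 0.88(6900) = 6722 − 6072 = 650
C = 650 + 0.88(1400) = 1882
S = 1400 − 1882 = -482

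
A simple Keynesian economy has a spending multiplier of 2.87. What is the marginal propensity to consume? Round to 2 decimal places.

MPC = 0.65

k = 1/(1 − MPC), so 1 − MPC = 1/k = 1/2.87 = 0.3484
MPC = 1 − 0.3484 = 0.65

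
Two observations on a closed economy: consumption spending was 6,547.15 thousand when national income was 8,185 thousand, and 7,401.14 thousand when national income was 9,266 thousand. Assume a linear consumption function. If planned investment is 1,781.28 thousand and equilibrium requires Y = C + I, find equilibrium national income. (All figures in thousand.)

MPC = (7401.14 − 6547.15)/(9266 − 8185) = 853.99/1081 = 0.79
a = 6547.15 − 0.79(8185) = 81
Equilibrium: Y = 81 + 0.79Y + 1781.28
0.21Y = 1862.28, so Y = 1862.28/0.21 = 8868

Y = 8868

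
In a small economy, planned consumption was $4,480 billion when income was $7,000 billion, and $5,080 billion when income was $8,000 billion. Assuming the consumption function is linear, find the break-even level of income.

MPC = (5080 − 4480)/(8000 − 7000) = 600/1000 = 0.6
a = 4480 − 0.6(7000) = 4480 − 4200 = 280
Break-even: Y = a/(1−MPC) = 280/0.4 = 700

Y = 700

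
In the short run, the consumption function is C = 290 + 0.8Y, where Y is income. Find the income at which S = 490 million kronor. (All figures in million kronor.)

Y = 3900

S = Y − C = -290 + 0.2Y
-290 + 0.2Y = 490, so 0.2Y = 780 and Y = 3900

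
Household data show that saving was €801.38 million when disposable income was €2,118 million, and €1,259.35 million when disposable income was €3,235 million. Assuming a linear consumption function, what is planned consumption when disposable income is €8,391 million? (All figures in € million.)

C = 5017.69

MPS = ΔS/ΔY = (1259.35 − 801.38)/(3235 − 2118) = 457.97/1117 = 0.41
MPC = 1 − MPS = 0.59
Autonomous saving = 801.38 − 0.41(2118) = -67, so a = 67
C = 67 + 0.59(8391) = 67 + 4950.69 = 5017.69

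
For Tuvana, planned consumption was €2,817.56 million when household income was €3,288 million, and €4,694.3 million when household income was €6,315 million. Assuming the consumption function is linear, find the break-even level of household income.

Y = 2050

MPC = (4694.3 − 2817.56)/(6315 − 3288) = 1876.74/3027 = 0.62
a = 2817.56 − 0.62(3288) = 2817.56 − 2038.56 = 779
Break-even: Y = a/(1−MPC) = 779/0.38 = 2050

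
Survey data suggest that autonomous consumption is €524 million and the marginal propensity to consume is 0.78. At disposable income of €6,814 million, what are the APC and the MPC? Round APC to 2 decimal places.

MPC = 0.78 (the slope of the consumption function)
C = 524 + 0.78(6814) = 5838.92, so APC = 5838.92/6814 = 0.86

APC = 0.86; MPC = 0.78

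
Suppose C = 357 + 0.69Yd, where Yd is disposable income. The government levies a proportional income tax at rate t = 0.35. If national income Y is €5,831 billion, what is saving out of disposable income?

Yd = (1 − 0.35)(5831) = 0.65(5831) = 3790.15
C = 357 + 0.69(3790.15) = 357 + 2615.2035 = 2972.2035
S = Yd − C = 3790.15 − 2972.2035 = 817.9465

S = 817.9465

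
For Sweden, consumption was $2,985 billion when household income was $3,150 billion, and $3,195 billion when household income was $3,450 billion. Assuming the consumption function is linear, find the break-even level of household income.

Y = 2600

MPC = (3195 − 2985)/(3450 − 3150) = 210/300 = 0.7
a = 2985 − 0.7(3150) = 2985 − 2205 = 780
Break-even: Y = a/(1−MPC) = 780/0.3 = 2600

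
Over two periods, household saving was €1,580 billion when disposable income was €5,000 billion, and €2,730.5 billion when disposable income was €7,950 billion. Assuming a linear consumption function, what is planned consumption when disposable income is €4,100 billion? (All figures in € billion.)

C = 2871

MPS = ΔS/ΔY = (2730.5 − 1580)/(7950 − 5000) = 1150.5/2950 = 0.39
MPC = 1 − MPS = 0.61
Autonomous saving = 1580 − 0.39(5000) = -370, so a = 370
C = 370 + 0.61(4100) = 370 + 2501 = 2871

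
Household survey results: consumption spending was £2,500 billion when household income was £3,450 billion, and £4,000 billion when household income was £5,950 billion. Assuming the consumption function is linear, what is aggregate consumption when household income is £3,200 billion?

C = 2350

MPC = (4000 − 2500)/(5950 − 3450) = 1500/2500 = 0.6
a = 2500 − 0.6(3450) = 2500 − 2070 = 430
C = 430 + 0.6(3200) = 430 + 1920 = 2350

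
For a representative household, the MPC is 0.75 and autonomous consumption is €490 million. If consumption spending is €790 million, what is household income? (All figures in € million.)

490 + 0.75Y = 790
0.75Y = 300, so Y = 300/0.75 = 400

Y = 400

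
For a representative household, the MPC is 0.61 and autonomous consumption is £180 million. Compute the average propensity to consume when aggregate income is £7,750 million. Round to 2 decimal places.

APC = 0.63

C = 180 + 0.61(7750) = 4907.5
APC = C/Y = 4907.5/7750 = 0.63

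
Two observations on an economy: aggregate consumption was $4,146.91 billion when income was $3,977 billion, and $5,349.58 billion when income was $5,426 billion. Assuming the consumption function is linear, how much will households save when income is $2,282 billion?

MPC = (5349.58 − 4146.91)/(5426 − 3977) = 1202.67/1449 = 0.83
a = 4146.91 − 0.83(3977) = 4146.91 − 3300.91 = 846
C = 846 + 0.83(2282) = 2740.06
S = 2282 − 2740.06 = -458.06

S = -458.06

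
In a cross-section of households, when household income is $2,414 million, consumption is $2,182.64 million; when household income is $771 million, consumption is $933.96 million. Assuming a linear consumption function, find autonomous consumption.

MPC = ΔC/ΔY = (2182.64 − 933.96)/(2414 − 771) = 1248.68/1643 = 0.76
a = C − MPC·Y = 933.96 − 0.76(771) = 933.96 − 585.96 = 348

a = 348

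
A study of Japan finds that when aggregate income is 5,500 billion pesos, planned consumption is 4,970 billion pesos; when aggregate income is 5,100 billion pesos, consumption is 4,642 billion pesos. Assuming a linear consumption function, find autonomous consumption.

a = 460

MPC = ΔC/ΔY = (4970 − 4642)/(5500 − 5100) = 328/400 = 0.82
a = C − MPC·Y = 4642 − 0.82(5100) = 4642 − 4182 = 460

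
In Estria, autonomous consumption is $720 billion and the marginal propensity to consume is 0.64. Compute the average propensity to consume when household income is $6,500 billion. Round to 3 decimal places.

APC = 0.751

C = 720 + 0.64(6500) = 4880
APC = C/Y = 4880/6500 = 0.751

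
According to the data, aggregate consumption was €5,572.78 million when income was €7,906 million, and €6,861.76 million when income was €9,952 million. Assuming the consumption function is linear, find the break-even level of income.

MPC = (6861.76 − 5572.78)/(9952 − 7906) = 1288.98/2046 = 0.63
a = 5572.78 − 0.63(7906) = 5572.78 − 4980.78 = 592
Break-even: Y = a/(1−MPC) = 592/0.37 = 1600

Y = 1600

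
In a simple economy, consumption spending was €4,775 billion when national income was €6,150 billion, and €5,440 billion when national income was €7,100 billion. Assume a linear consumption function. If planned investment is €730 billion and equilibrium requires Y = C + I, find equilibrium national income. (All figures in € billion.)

MPC = (5440 − 4775)/(7100 − 6150) = 665/950 = 0.7
a = 4775 − 0.7(6150) = 470
Equilibrium: Y = 470 + 0.7Y + 730
0.3Y = 1200, so Y = 1200/0.3 = 4000

Y = 4000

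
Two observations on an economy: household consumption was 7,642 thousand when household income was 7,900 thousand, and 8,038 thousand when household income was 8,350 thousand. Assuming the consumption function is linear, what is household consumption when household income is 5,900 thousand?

MPC = (8038 − 7642)/(8350 − 7900) = 396/450 = 0.88
a = 7642 − 0.88(7900) = 7642 − 6952 = 690
C = 690 + 0.88(5900) = 690 + 5192 = 5882

C = 5882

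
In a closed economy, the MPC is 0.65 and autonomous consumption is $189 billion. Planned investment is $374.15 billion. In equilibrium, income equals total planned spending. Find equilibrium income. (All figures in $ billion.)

Y = 1609

Y = C + I = 189 + 0.65Y + 374.15
Y − 0.65Y = 563.15
0.35Y = 563.15, so Y = 563.15/0.35 = 1609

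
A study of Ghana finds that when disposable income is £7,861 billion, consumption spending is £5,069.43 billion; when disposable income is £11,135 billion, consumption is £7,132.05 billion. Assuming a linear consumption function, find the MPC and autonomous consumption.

MPC = 0.63; a = 117

MPC = ΔC/ΔY = (7132.05 − 5069.43)/(11135 − 7861) = 2062.62/3274 = 0.63
a = C − MPC·Y = 5069.43 − 0.63(7861) = 5069.43 − 4952.43 = 117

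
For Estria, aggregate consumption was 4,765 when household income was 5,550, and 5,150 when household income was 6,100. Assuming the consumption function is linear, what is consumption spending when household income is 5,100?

MPC = (5150 − 4765)/(6100 − 5550) = 385/550 = 0.7
a = 4765 − 0.7(5550) = 4765 − 3885 = 880
C = 880 + 0.7(5100) = 880 + 3570 = 4450

C = 4450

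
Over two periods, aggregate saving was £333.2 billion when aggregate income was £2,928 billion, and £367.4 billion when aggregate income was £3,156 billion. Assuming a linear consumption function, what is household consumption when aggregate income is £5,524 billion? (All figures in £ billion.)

MPS = ΔS/ΔY = (367.4 − 333.2)/(3156 − 2928) = 34.2/228 = 0.15
MPC = 1 − MPS = 0.85
Autonomous saving = 333.2 − 0.15(2928) = -106, so a = 106
C = 106 + 0.85(5524) = 106 + 4695.4 = 4801.4

C = 4801.4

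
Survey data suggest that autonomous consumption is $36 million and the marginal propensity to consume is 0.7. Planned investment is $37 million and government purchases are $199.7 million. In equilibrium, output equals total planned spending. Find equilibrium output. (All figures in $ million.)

Y = 909

Y = C + I + G = 36 + 0.7Y + 37 + 199.7
Y − 0.7Y = 272.7
0.3Y = 272.7, so Y = 272.7/0.3 = 909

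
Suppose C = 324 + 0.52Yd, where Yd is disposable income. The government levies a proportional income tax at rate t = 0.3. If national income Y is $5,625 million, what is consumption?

C = 2371.5

Yd = (1 − 0.3)(5625) = 0.7(5625) = 3937.5
C = 324 + 0.52(3937.5) = 324 + 2047.5 = 2371.5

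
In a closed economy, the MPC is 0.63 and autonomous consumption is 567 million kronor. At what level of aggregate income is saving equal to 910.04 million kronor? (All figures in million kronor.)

Y = 3992

S = Y − C = -567 + 0.37Y
-567 + 0.37Y = 910.04, so 0.37Y = 1477.04 and Y = 3992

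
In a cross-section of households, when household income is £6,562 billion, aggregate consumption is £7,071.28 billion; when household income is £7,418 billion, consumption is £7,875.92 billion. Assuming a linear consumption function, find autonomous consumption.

a = 903

MPC = ΔC/ΔY = (7875.92 − 7071.28)/(7418 − 6562) = 804.64/856 = 0.94
a = C − MPC·Y = 7071.28 − 0.94(6562) = 7071.28 − 6168.28 = 903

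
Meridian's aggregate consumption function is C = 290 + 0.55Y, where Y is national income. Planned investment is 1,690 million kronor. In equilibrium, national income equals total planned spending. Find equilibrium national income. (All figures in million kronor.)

Y = C + I = 290 + 0.55Y + 1690
Y − 0.55Y = 1980
0.45Y = 1980, so Y = 1980/0.45 = 4400

Y = 4400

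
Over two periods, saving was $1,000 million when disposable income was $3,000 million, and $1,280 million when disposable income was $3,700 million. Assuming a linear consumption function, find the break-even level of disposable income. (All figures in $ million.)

Y = 500

MPS = ΔS/ΔY = (1280 − 1000)/(3700 − 3000) = 280/700 = 0.4
MPC = 1 − MPS = 0.6
From S(3000) = 1000: −a + 0.4(3000) = 1000, so a = 1200 − 1000 = 200
Break-even (S = 0): Y = a/MPS = 200/0.4 = 500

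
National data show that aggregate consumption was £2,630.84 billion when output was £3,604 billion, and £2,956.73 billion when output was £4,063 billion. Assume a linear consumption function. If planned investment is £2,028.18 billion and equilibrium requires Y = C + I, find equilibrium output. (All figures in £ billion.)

Y = 7242

MPC = (2956.73 − 2630.84)/(4063 − 3604) = 325.89/459 = 0.71
a = 2630.84 − 0.71(3604) = 72
Equilibrium: Y = 72 + 0.71Y + 2028.18
0.29Y = 2100.18, so Y = 2100.18/0.29 = 7242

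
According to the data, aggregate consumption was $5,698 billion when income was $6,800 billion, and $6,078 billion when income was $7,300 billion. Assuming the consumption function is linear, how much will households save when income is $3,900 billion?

MPC = (6078 − 5698)/(7300 − 6800) = 380/500 = 0.76
a = 5698 − 0.76(6800) = 5698 − 5168 = 530
C = 530 + 0.76(3900) = 3494
S = 3900 − 3494 = 406

S = 406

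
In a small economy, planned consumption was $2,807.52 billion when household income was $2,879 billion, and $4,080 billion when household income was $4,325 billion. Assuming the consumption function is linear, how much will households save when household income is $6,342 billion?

S = 487.04

MPC = (4080 − 2807.52)/(4325 − 2879) = 1272.48/1446 = 0.88
a = 2807.52 − 0.88(2879) = 2807.52 − 2533.52 = 274
C = 274 + 0.88(6342) = 5854.96
S = 6342 − 5854.96 = 487.04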